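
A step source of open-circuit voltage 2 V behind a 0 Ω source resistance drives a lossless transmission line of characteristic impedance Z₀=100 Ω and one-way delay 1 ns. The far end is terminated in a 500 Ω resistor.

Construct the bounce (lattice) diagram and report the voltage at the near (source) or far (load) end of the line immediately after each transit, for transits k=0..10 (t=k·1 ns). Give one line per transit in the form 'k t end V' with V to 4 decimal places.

0 0 source 2.0000
1 1 load 3.3333
2 2 source 2.0000
3 3 load 1.1111
4 4 source 2.0000
5 5 load 2.5926
6 6 source 2.0000
7 7 load 1.6049
8 8 source 2.0000
9 9 load 2.2634
10 10 source 2.0000

Γ_L=0.666667, Γ_S=-1.000000; launch V₁=2·100/100=2.000000
k=0 src: V=2.0000
k=1 load: inc=2.000000, refl=2.000000·0.666667=1.3333; V=0.000000+2.000000+1.333333=3.3333
k=2 src: inc=1.333333, refl=1.333333·-1.000000=-1.3333; V=2.000000+1.333333+-1.333333=2.0000
k=3 load: inc=-1.333333, refl=-1.333333·0.666667=-0.8889; V=3.333333+-1.333333+-0.888889=1.1111
k=4 src: inc=-0.888889, refl=-0.888889·-1.000000=0.8889; V=2.000000+-0.888889+0.888889=2.0000
k=5 load: inc=0.888889, refl=0.888889·0.666667=0.5926; V=1.111111+0.888889+0.592593=2.5926
k=6 src: inc=0.592593, refl=0.592593·-1.000000=-0.5926; V=2.000000+0.592593+-0.592593=2.0000
k=7 load: inc=-0.592593, refl=-0.592593·0.666667=-0.3951; V=2.592593+-0.592593+-0.395062=1.6049
k=8 src: inc=-0.395062, refl=-0.395062·-1.000000=0.3951; V=2.000000+-0.395062+0.395062=2.0000
k=9 load: inc=0.395062, refl=0.395062·0.666667=0.2634; V=1.604938+0.395062+0.263374=2.2634
k=10 src: inc=0.263374, refl=0.263374·-1.000000=-0.2634; V=2.000000+0.263374+-0.263374=2.0000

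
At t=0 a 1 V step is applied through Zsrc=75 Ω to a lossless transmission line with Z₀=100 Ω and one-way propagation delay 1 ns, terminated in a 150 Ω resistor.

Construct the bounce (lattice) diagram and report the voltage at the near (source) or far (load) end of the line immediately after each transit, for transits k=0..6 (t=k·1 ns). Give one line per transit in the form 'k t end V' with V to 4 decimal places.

0 0 source 0.5714
1 1 load 0.6857
2 2 source 0.6694
3 3 load 0.6661
4 4 source 0.6666
5 5 load 0.6667
6 6 source 0.6667

Γ_L=0.200000, Γ_S=-0.142857; launch V₁=1·100/175=0.571429
k=0 src: V=0.5714
k=1 load: inc=0.571429, refl=0.571429·0.200000=0.1143; V=0.000000+0.571429+0.114286=0.6857
k=2 src: inc=0.114286, refl=0.114286·-0.142857=-0.0163; V=0.571429+0.114286+-0.016327=0.6694
k=3 load: inc=-0.016327, refl=-0.016327·0.200000=-0.0033; V=0.685714+-0.016327+-0.003265=0.6661
k=4 src: inc=-0.003265, refl=-0.003265·-0.142857=0.0005; V=0.669388+-0.003265+0.000466=0.6666
k=5 load: inc=0.000466, refl=0.000466·0.200000=0.0001; V=0.666122+0.000466+0.000093=0.6667
k=6 src: inc=0.000093, refl=0.000093·-0.142857=-0.0000; V=0.666589+0.000093+-0.000013=0.6667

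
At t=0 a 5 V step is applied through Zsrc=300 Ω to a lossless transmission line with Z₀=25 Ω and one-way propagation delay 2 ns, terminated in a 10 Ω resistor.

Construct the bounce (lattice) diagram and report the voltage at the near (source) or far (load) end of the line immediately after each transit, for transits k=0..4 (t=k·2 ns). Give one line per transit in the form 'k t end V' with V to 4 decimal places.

Γ_L=-0.428571, Γ_S=0.846154; launch V₁=5·25/325=0.384615
k=0 src: V=0.3846
k=1 load: inc=0.384615, refl=0.384615·-0.428571=-0.1648; V=0.000000+0.384615+-0.164835=0.2198
k=2 src: inc=-0.164835, refl=-0.164835·0.846154=-0.1395; V=0.384615+-0.164835+-0.139476=0.0803
k=3 load: inc=-0.139476, refl=-0.139476·-0.428571=0.0598; V=0.219780+-0.139476+0.059775=0.1401
k=4 src: inc=0.059775, refl=0.059775·0.846154=0.0506; V=0.080304+0.059775+0.050579=0.1907

0 0 source 0.3846
1 2 load 0.2198
2 4 source 0.0803
3 6 load 0.1401
4 8 source 0.1907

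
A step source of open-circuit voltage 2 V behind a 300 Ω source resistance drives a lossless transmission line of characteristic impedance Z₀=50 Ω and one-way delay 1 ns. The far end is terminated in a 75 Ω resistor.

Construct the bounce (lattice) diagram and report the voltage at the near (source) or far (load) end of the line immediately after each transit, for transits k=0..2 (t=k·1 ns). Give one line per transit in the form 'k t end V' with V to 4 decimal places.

Γ_L=0.200000, Γ_S=0.714286; launch V₁=2·50/350=0.285714
k=0 src: V=0.2857
k=1 load: inc=0.285714, refl=0.285714·0.200000=0.0571; V=0.000000+0.285714+0.057143=0.3429
k=2 src: inc=0.057143, refl=0.057143·0.714286=0.0408; V=0.285714+0.057143+0.040816=0.3837

0 0 source 0.2857
1 1 load 0.3429
2 2 source 0.3837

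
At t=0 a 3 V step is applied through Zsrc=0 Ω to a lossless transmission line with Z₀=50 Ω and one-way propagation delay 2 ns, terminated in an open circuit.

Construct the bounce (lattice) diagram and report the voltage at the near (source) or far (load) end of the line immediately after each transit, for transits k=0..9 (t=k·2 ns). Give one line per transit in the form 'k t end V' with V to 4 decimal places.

0 0 source 3.0000
1 2 load 6.0000
2 4 source 3.0000
3 6 load 0.0000
4 8 source 3.0000
5 10 load 6.0000
6 12 source 3.0000
7 14 load 0.0000
8 16 source 3.0000
9 18 load 6.0000

Γ_L=1.000000, Γ_S=-1.000000; launch V₁=3·50/50=3.000000
k=0 src: V=3.0000
k=1 load: inc=3.000000, refl=3.000000·1.000000=3.0000; V=0.000000+3.000000+3.000000=6.0000
k=2 src: inc=3.000000, refl=3.000000·-1.000000=-3.0000; V=3.000000+3.000000+-3.000000=3.0000
k=3 load: inc=-3.000000, refl=-3.000000·1.000000=-3.0000; V=6.000000+-3.000000+-3.000000=0.0000
k=4 src: inc=-3.000000, refl=-3.000000·-1.000000=3.0000; V=3.000000+-3.000000+3.000000=3.0000
k=5 load: inc=3.000000, refl=3.000000·1.000000=3.0000; V=0.000000+3.000000+3.000000=6.0000
k=6 src: inc=3.000000, refl=3.000000·-1.000000=-3.0000; V=3.000000+3.000000+-3.000000=3.0000
k=7 load: inc=-3.000000, refl=-3.000000·1.000000=-3.0000; V=6.000000+-3.000000+-3.000000=0.0000
k=8 src: inc=-3.000000, refl=-3.000000·-1.000000=3.0000; V=3.000000+-3.000000+3.000000=3.0000
k=9 load: inc=3.000000, refl=3.000000·1.000000=3.0000; V=0.000000+3.000000+3.000000=6.0000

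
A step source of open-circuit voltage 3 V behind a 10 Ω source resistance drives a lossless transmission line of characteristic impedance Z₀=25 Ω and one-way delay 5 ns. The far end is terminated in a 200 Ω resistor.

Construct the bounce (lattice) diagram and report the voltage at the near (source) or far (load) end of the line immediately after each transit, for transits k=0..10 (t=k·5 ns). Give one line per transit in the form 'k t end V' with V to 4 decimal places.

Γ_L=0.777778, Γ_S=-0.428571; launch V₁=3·25/35=2.142857
k=0 src: V=2.1429
k=1 load: inc=2.142857, refl=2.142857·0.777778=1.6667; V=0.000000+2.142857+1.666667=3.8095
k=2 src: inc=1.666667, refl=1.666667·-0.428571=-0.7143; V=2.142857+1.666667+-0.714286=3.0952
k=3 load: inc=-0.714286, refl=-0.714286·0.777778=-0.5556; V=3.809524+-0.714286+-0.555556=2.5397
k=4 src: inc=-0.555556, refl=-0.555556·-0.428571=0.2381; V=3.095238+-0.555556+0.238095=2.7778
k=5 load: inc=0.238095, refl=0.238095·0.777778=0.1852; V=2.539683+0.238095+0.185185=2.9630
k=6 src: inc=0.185185, refl=0.185185·-0.428571=-0.0794; V=2.777778+0.185185+-0.079365=2.8836
k=7 load: inc=-0.079365, refl=-0.079365·0.777778=-0.0617; V=2.962963+-0.079365+-0.061728=2.8219
k=8 src: inc=-0.061728, refl=-0.061728·-0.428571=0.0265; V=2.883598+-0.061728+0.026455=2.8483
k=9 load: inc=0.026455, refl=0.026455·0.777778=0.0206; V=2.821869+0.026455+0.020576=2.8689
k=10 src: inc=0.020576, refl=0.020576·-0.428571=-0.0088; V=2.848325+0.020576+-0.008818=2.8601

0 0 source 2.1429
1 5 load 3.8095
2 10 source 3.0952
3 15 load 2.5397
4 20 source 2.7778
5 25 load 2.9630
6 30 source 2.8836
7 35 load 2.8219
8 40 source 2.8483
9 45 load 2.8689
10 50 source 2.8601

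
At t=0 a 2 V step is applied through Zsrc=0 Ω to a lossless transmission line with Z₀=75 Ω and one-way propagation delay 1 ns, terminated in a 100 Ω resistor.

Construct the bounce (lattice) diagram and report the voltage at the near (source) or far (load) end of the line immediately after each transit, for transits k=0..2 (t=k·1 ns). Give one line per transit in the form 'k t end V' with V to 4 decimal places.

Γ_L=0.142857, Γ_S=-1.000000; launch V₁=2·75/75=2.000000
k=0 src: V=2.0000
k=1 load: inc=2.000000, refl=2.000000·0.142857=0.2857; V=0.000000+2.000000+0.285714=2.2857
k=2 src: inc=0.285714, refl=0.285714·-1.000000=-0.2857; V=2.000000+0.285714+-0.285714=2.0000

0 0 source 2.0000
1 1 load 2.2857
2 2 source 2.0000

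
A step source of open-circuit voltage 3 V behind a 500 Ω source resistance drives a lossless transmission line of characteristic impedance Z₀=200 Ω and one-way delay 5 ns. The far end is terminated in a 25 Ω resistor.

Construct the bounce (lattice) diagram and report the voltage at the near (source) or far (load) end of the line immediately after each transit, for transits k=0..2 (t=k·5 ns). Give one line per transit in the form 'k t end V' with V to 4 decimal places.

Γ_L=-0.777778, Γ_S=0.428571; launch V₁=3·200/700=0.857143
k=0 src: V=0.8571
k=1 load: inc=0.857143, refl=0.857143·-0.777778=-0.6667; V=0.000000+0.857143+-0.666667=0.1905
k=2 src: inc=-0.666667, refl=-0.666667·0.428571=-0.2857; V=0.857143+-0.666667+-0.285714=-0.0952

0 0 source 0.8571
1 5 load 0.1905
2 10 source -0.0952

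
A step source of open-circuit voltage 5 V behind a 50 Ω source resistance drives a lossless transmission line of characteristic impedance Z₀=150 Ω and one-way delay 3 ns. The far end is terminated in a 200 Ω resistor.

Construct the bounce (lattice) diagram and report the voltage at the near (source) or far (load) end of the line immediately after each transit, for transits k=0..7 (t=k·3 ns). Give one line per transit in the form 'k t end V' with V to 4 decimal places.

Γ_L=0.142857, Γ_S=-0.500000; launch V₁=5·150/200=3.750000
k=0 src: V=3.7500
k=1 load: inc=3.750000, refl=3.750000·0.142857=0.5357; V=0.000000+3.750000+0.535714=4.2857
k=2 src: inc=0.535714, refl=0.535714·-0.500000=-0.2679; V=3.750000+0.535714+-0.267857=4.0179
k=3 load: inc=-0.267857, refl=-0.267857·0.142857=-0.0383; V=4.285714+-0.267857+-0.038265=3.9796
k=4 src: inc=-0.038265, refl=-0.038265·-0.500000=0.0191; V=4.017857+-0.038265+0.019133=3.9987
k=5 load: inc=0.019133, refl=0.019133·0.142857=0.0027; V=3.979592+0.019133+0.002733=4.0015
k=6 src: inc=0.002733, refl=0.002733·-0.500000=-0.0014; V=3.998724+0.002733+-0.001367=4.0001
k=7 load: inc=-0.001367, refl=-0.001367·0.142857=-0.0002; V=4.001458+-0.001367+-0.000195=3.9999

0 0 source 3.7500
1 3 load 4.2857
2 6 source 4.0179
3 9 load 3.9796
4 12 source 3.9987
5 15 load 4.0015
6 18 source 4.0001
7 21 load 3.9999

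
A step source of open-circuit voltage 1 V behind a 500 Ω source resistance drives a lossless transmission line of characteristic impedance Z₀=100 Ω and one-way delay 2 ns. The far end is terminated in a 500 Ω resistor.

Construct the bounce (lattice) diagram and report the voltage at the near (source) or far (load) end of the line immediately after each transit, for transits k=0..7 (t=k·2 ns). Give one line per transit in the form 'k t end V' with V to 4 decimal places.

0 0 source 0.1667
1 2 load 0.2778
2 4 source 0.3519
3 6 load 0.4012
4 8 source 0.4342
5 10 load 0.4561
6 12 source 0.4707
7 14 load 0.4805

Γ_L=0.666667, Γ_S=0.666667; launch V₁=1·100/600=0.166667
k=0 src: V=0.1667
k=1 load: inc=0.166667, refl=0.166667·0.666667=0.1111; V=0.000000+0.166667+0.111111=0.2778
k=2 src: inc=0.111111, refl=0.111111·0.666667=0.0741; V=0.166667+0.111111+0.074074=0.3519
k=3 load: inc=0.074074, refl=0.074074·0.666667=0.0494; V=0.277778+0.074074+0.049383=0.4012
k=4 src: inc=0.049383, refl=0.049383·0.666667=0.0329; V=0.351852+0.049383+0.032922=0.4342
k=5 load: inc=0.032922, refl=0.032922·0.666667=0.0219; V=0.401235+0.032922+0.021948=0.4561
k=6 src: inc=0.021948, refl=0.021948·0.666667=0.0146; V=0.434156+0.021948+0.014632=0.4707
k=7 load: inc=0.014632, refl=0.014632·0.666667=0.0098; V=0.456104+0.014632+0.009755=0.4805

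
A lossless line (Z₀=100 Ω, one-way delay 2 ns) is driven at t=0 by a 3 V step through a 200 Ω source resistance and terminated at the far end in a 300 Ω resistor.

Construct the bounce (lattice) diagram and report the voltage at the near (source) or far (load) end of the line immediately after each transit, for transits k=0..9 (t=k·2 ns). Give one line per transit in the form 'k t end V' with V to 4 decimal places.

0 0 source 1.0000
1 2 load 1.5000
2 4 source 1.6667
3 6 load 1.7500
4 8 source 1.7778
5 10 load 1.7917
6 12 source 1.7963
7 14 load 1.7986
8 16 source 1.7994
9 18 load 1.7998

Γ_L=0.500000, Γ_S=0.333333; launch V₁=3·100/300=1.000000
k=0 src: V=1.0000
k=1 load: inc=1.000000, refl=1.000000·0.500000=0.5000; V=0.000000+1.000000+0.500000=1.5000
k=2 src: inc=0.500000, refl=0.500000·0.333333=0.1667; V=1.000000+0.500000+0.166667=1.6667
k=3 load: inc=0.166667, refl=0.166667·0.500000=0.0833; V=1.500000+0.166667+0.083333=1.7500
k=4 src: inc=0.083333, refl=0.083333·0.333333=0.0278; V=1.666667+0.083333+0.027778=1.7778
k=5 load: inc=0.027778, refl=0.027778·0.500000=0.0139; V=1.750000+0.027778+0.013889=1.7917
k=6 src: inc=0.013889, refl=0.013889·0.333333=0.0046; V=1.777778+0.013889+0.004630=1.7963
k=7 load: inc=0.004630, refl=0.004630·0.500000=0.0023; V=1.791667+0.004630+0.002315=1.7986
k=8 src: inc=0.002315, refl=0.002315·0.333333=0.0008; V=1.796296+0.002315+0.000772=1.7994
k=9 load: inc=0.000772, refl=0.000772·0.500000=0.0004; V=1.798611+0.000772+0.000386=1.7998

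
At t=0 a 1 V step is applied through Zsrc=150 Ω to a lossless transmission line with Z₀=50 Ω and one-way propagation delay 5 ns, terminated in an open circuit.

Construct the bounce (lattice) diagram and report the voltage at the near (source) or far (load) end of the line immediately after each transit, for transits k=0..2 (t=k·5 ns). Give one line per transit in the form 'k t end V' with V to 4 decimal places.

Γ_L=1.000000, Γ_S=0.500000; launch V₁=1·50/200=0.250000
k=0 src: V=0.2500
k=1 load: inc=0.250000, refl=0.250000·1.000000=0.2500; V=0.000000+0.250000+0.250000=0.5000
k=2 src: inc=0.250000, refl=0.250000·0.500000=0.1250; V=0.250000+0.250000+0.125000=0.6250

0 0 source 0.2500
1 5 load 0.5000
2 10 source 0.6250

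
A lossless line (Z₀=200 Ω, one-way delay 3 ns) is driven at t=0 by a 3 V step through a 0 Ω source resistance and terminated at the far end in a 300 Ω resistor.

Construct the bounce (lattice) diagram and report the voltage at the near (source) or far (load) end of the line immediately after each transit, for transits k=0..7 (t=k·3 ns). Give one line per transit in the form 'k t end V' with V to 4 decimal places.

0 0 source 3.0000
1 3 load 3.6000
2 6 source 3.0000
3 9 load 2.8800
4 12 source 3.0000
5 15 load 3.0240
6 18 source 3.0000
7 21 load 2.9952

Γ_L=0.200000, Γ_S=-1.000000; launch V₁=3·200/200=3.000000
k=0 src: V=3.0000
k=1 load: inc=3.000000, refl=3.000000·0.200000=0.6000; V=0.000000+3.000000+0.600000=3.6000
k=2 src: inc=0.600000, refl=0.600000·-1.000000=-0.6000; V=3.000000+0.600000+-0.600000=3.0000
k=3 load: inc=-0.600000, refl=-0.600000·0.200000=-0.1200; V=3.600000+-0.600000+-0.120000=2.8800
k=4 src: inc=-0.120000, refl=-0.120000·-1.000000=0.1200; V=3.000000+-0.120000+0.120000=3.0000
k=5 load: inc=0.120000, refl=0.120000·0.200000=0.0240; V=2.880000+0.120000+0.024000=3.0240
k=6 src: inc=0.024000, refl=0.024000·-1.000000=-0.0240; V=3.000000+0.024000+-0.024000=3.0000
k=7 load: inc=-0.024000, refl=-0.024000·0.200000=-0.0048; V=3.024000+-0.024000+-0.004800=2.9952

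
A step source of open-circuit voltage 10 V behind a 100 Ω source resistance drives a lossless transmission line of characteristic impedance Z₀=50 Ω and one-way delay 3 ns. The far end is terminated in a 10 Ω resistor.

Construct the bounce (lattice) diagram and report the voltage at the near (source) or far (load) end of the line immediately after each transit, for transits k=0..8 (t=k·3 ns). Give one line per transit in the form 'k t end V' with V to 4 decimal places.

0 0 source 3.3333
1 3 load 1.1111
2 6 source 0.3704
3 9 load 0.8642
4 12 source 1.0288
5 15 load 0.9191
6 18 source 0.8825
7 21 load 0.9069
8 24 source 0.9150

Γ_L=-0.666667, Γ_S=0.333333; launch V₁=10·50/150=3.333333
k=0 src: V=3.3333
k=1 load: inc=3.333333, refl=3.333333·-0.666667=-2.2222; V=0.000000+3.333333+-2.222222=1.1111
k=2 src: inc=-2.222222, refl=-2.222222·0.333333=-0.7407; V=3.333333+-2.222222+-0.740741=0.3704
k=3 load: inc=-0.740741, refl=-0.740741·-0.666667=0.4938; V=1.111111+-0.740741+0.493827=0.8642
k=4 src: inc=0.493827, refl=0.493827·0.333333=0.1646; V=0.370370+0.493827+0.164609=1.0288
k=5 load: inc=0.164609, refl=0.164609·-0.666667=-0.1097; V=0.864198+0.164609+-0.109739=0.9191
k=6 src: inc=-0.109739, refl=-0.109739·0.333333=-0.0366; V=1.028807+-0.109739+-0.036580=0.8825
k=7 load: inc=-0.036580, refl=-0.036580·-0.666667=0.0244; V=0.919067+-0.036580+0.024387=0.9069
k=8 src: inc=0.024387, refl=0.024387·0.333333=0.0081; V=0.882487+0.024387+0.008129=0.9150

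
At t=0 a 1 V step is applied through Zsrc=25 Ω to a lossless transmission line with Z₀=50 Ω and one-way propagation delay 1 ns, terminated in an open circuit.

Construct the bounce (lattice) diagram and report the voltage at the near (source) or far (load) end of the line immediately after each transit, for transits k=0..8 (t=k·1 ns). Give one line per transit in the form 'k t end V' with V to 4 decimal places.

Γ_L=1.000000, Γ_S=-0.333333; launch V₁=1·50/75=0.666667
k=0 src: V=0.6667
k=1 load: inc=0.666667, refl=0.666667·1.000000=0.6667; V=0.000000+0.666667+0.666667=1.3333
k=2 src: inc=0.666667, refl=0.666667·-0.333333=-0.2222; V=0.666667+0.666667+-0.222222=1.1111
k=3 load: inc=-0.222222, refl=-0.222222·1.000000=-0.2222; V=1.333333+-0.222222+-0.222222=0.8889
k=4 src: inc=-0.222222, refl=-0.222222·-0.333333=0.0741; V=1.111111+-0.222222+0.074074=0.9630
k=5 load: inc=0.074074, refl=0.074074·1.000000=0.0741; V=0.888889+0.074074+0.074074=1.0370
k=6 src: inc=0.074074, refl=0.074074·-0.333333=-0.0247; V=0.962963+0.074074+-0.024691=1.0123
k=7 load: inc=-0.024691, refl=-0.024691·1.000000=-0.0247; V=1.037037+-0.024691+-0.024691=0.9877
k=8 src: inc=-0.024691, refl=-0.024691·-0.333333=0.0082; V=1.012346+-0.024691+0.008230=0.9959

0 0 source 0.6667
1 1 load 1.3333
2 2 source 1.1111
3 3 load 0.8889
4 4 source 0.9630
5 5 load 1.0370
6 6 source 1.0123
7 7 load 0.9877
8 8 source 0.9959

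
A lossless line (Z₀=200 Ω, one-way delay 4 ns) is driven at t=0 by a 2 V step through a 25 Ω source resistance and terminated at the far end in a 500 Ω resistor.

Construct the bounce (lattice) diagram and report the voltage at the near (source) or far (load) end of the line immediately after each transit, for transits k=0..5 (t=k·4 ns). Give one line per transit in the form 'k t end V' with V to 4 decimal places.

Γ_L=0.428571, Γ_S=-0.777778; launch V₁=2·200/225=1.777778
k=0 src: V=1.7778
k=1 load: inc=1.777778, refl=1.777778·0.428571=0.7619; V=0.000000+1.777778+0.761905=2.5397
k=2 src: inc=0.761905, refl=0.761905·-0.777778=-0.5926; V=1.777778+0.761905+-0.592593=1.9471
k=3 load: inc=-0.592593, refl=-0.592593·0.428571=-0.2540; V=2.539683+-0.592593+-0.253968=1.6931
k=4 src: inc=-0.253968, refl=-0.253968·-0.777778=0.1975; V=1.947090+-0.253968+0.197531=1.8907
k=5 load: inc=0.197531, refl=0.197531·0.428571=0.0847; V=1.693122+0.197531+0.084656=1.9753

0 0 source 1.7778
1 4 load 2.5397
2 8 source 1.9471
3 12 load 1.6931
4 16 source 1.8907
5 20 load 1.9753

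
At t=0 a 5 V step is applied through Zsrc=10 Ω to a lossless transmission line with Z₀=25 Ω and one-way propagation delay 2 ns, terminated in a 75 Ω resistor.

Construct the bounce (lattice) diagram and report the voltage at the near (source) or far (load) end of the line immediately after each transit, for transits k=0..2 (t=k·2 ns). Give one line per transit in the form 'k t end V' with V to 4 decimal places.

0 0 source 3.5714
1 2 load 5.3571
2 4 source 4.5918

Γ_L=0.500000, Γ_S=-0.428571; launch V₁=5·25/35=3.571429
k=0 src: V=3.5714
k=1 load: inc=3.571429, refl=3.571429·0.500000=1.7857; V=0.000000+3.571429+1.785714=5.3571
k=2 src: inc=1.785714, refl=1.785714·-0.428571=-0.7653; V=3.571429+1.785714+-0.765306=4.5918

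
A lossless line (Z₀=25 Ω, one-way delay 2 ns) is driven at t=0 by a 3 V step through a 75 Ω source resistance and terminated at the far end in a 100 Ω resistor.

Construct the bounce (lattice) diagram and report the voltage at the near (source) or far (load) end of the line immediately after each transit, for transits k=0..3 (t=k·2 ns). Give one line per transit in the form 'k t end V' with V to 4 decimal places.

0 0 source 0.7500
1 2 load 1.2000
2 4 source 1.4250
3 6 load 1.5600

Γ_L=0.600000, Γ_S=0.500000; launch V₁=3·25/100=0.750000
k=0 src: V=0.7500
k=1 load: inc=0.750000, refl=0.750000·0.600000=0.4500; V=0.000000+0.750000+0.450000=1.2000
k=2 src: inc=0.450000, refl=0.450000·0.500000=0.2250; V=0.750000+0.450000+0.225000=1.4250
k=3 load: inc=0.225000, refl=0.225000·0.600000=0.1350; V=1.200000+0.225000+0.135000=1.5600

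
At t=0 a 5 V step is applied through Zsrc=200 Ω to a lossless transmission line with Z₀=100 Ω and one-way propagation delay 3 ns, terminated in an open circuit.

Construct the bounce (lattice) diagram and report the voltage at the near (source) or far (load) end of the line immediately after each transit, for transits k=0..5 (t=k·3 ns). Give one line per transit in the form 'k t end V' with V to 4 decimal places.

Γ_L=1.000000, Γ_S=0.333333; launch V₁=5·100/300=1.666667
k=0 src: V=1.6667
k=1 load: inc=1.666667, refl=1.666667·1.000000=1.6667; V=0.000000+1.666667+1.666667=3.3333
k=2 src: inc=1.666667, refl=1.666667·0.333333=0.5556; V=1.666667+1.666667+0.555556=3.8889
k=3 load: inc=0.555556, refl=0.555556·1.000000=0.5556; V=3.333333+0.555556+0.555556=4.4444
k=4 src: inc=0.555556, refl=0.555556·0.333333=0.1852; V=3.888889+0.555556+0.185185=4.6296
k=5 load: inc=0.185185, refl=0.185185·1.000000=0.1852; V=4.444444+0.185185+0.185185=4.8148

0 0 source 1.6667
1 3 load 3.3333
2 6 source 3.8889
3 9 load 4.4444
4 12 source 4.6296
5 15 load 4.8148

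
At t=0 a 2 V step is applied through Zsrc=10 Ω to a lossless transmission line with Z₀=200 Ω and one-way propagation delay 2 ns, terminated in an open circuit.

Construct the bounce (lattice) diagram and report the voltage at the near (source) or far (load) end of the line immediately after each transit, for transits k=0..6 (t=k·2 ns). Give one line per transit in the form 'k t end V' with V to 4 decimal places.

Γ_L=1.000000, Γ_S=-0.904762; launch V₁=2·200/210=1.904762
k=0 src: V=1.9048
k=1 load: inc=1.904762, refl=1.904762·1.000000=1.9048; V=0.000000+1.904762+1.904762=3.8095
k=2 src: inc=1.904762, refl=1.904762·-0.904762=-1.7234; V=1.904762+1.904762+-1.723356=2.0862
k=3 load: inc=-1.723356, refl=-1.723356·1.000000=-1.7234; V=3.809524+-1.723356+-1.723356=0.3628
k=4 src: inc=-1.723356, refl=-1.723356·-0.904762=1.5592; V=2.086168+-1.723356+1.559227=1.9220
k=5 load: inc=1.559227, refl=1.559227·1.000000=1.5592; V=0.362812+1.559227+1.559227=3.4813
k=6 src: inc=1.559227, refl=1.559227·-0.904762=-1.4107; V=1.922039+1.559227+-1.410729=2.0705

0 0 source 1.9048
1 2 load 3.8095
2 4 source 2.0862
3 6 load 0.3628
4 8 source 1.9220
5 10 load 3.4813
6 12 source 2.0705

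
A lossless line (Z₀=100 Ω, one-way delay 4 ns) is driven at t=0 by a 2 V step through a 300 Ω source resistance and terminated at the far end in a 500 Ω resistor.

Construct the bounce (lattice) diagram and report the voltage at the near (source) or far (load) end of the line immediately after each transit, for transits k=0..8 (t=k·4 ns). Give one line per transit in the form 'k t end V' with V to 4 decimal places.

Γ_L=0.666667, Γ_S=0.500000; launch V₁=2·100/400=0.500000
k=0 src: V=0.5000
k=1 load: inc=0.500000, refl=0.500000·0.666667=0.3333; V=0.000000+0.500000+0.333333=0.8333
k=2 src: inc=0.333333, refl=0.333333·0.500000=0.1667; V=0.500000+0.333333+0.166667=1.0000
k=3 load: inc=0.166667, refl=0.166667·0.666667=0.1111; V=0.833333+0.166667+0.111111=1.1111
k=4 src: inc=0.111111, refl=0.111111·0.500000=0.0556; V=1.000000+0.111111+0.055556=1.1667
k=5 load: inc=0.055556, refl=0.055556·0.666667=0.0370; V=1.111111+0.055556+0.037037=1.2037
k=6 src: inc=0.037037, refl=0.037037·0.500000=0.0185; V=1.166667+0.037037+0.018519=1.2222
k=7 load: inc=0.018519, refl=0.018519·0.666667=0.0123; V=1.203704+0.018519+0.012346=1.2346
k=8 src: inc=0.012346, refl=0.012346·0.500000=0.0062; V=1.222222+0.012346+0.006173=1.2407

0 0 source 0.5000
1 4 load 0.8333
2 8 source 1.0000
3 12 load 1.1111
4 16 source 1.1667
5 20 load 1.2037
6 24 source 1.2222
7 28 load 1.2346
8 32 source 1.2407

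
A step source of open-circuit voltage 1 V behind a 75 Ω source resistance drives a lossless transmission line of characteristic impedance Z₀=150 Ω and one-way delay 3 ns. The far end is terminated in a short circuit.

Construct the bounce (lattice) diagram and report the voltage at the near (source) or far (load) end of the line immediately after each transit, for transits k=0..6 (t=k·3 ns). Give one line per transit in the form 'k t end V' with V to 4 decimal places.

0 0 source 0.6667
1 3 load 0.0000
2 6 source 0.2222
3 9 load 0.0000
4 12 source 0.0741
5 15 load 0.0000
6 18 source 0.0247

Γ_L=-1.000000, Γ_S=-0.333333; launch V₁=1·150/225=0.666667
k=0 src: V=0.6667
k=1 load: inc=0.666667, refl=0.666667·-1.000000=-0.6667; V=0.000000+0.666667+-0.666667=0.0000
k=2 src: inc=-0.666667, refl=-0.666667·-0.333333=0.2222; V=0.666667+-0.666667+0.222222=0.2222
k=3 load: inc=0.222222, refl=0.222222·-1.000000=-0.2222; V=0.000000+0.222222+-0.222222=0.0000
k=4 src: inc=-0.222222, refl=-0.222222·-0.333333=0.0741; V=0.222222+-0.222222+0.074074=0.0741
k=5 load: inc=0.074074, refl=0.074074·-1.000000=-0.0741; V=0.000000+0.074074+-0.074074=0.0000
k=6 src: inc=-0.074074, refl=-0.074074·-0.333333=0.0247; V=0.074074+-0.074074+0.024691=0.0247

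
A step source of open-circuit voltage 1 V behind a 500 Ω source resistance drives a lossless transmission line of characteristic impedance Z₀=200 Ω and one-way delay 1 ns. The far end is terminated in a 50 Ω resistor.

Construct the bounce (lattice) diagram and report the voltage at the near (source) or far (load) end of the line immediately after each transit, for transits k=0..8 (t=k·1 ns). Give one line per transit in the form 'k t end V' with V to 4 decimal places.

Γ_L=-0.600000, Γ_S=0.428571; launch V₁=1·200/700=0.285714
k=0 src: V=0.2857
k=1 load: inc=0.285714, refl=0.285714·-0.600000=-0.1714; V=0.000000+0.285714+-0.171429=0.1143
k=2 src: inc=-0.171429, refl=-0.171429·0.428571=-0.0735; V=0.285714+-0.171429+-0.073469=0.0408
k=3 load: inc=-0.073469, refl=-0.073469·-0.600000=0.0441; V=0.114286+-0.073469+0.044082=0.0849
k=4 src: inc=0.044082, refl=0.044082·0.428571=0.0189; V=0.040816+0.044082+0.018892=0.1038
k=5 load: inc=0.018892, refl=0.018892·-0.600000=-0.0113; V=0.084898+0.018892+-0.011335=0.0925
k=6 src: inc=-0.011335, refl=-0.011335·0.428571=-0.0049; V=0.103790+-0.011335+-0.004858=0.0876
k=7 load: inc=-0.004858, refl=-0.004858·-0.600000=0.0029; V=0.092455+-0.004858+0.002915=0.0905
k=8 src: inc=0.002915, refl=0.002915·0.428571=0.0012; V=0.087597+0.002915+0.001249=0.0918

0 0 source 0.2857
1 1 load 0.1143
2 2 source 0.0408
3 3 load 0.0849
4 4 source 0.1038
5 5 load 0.0925
6 6 source 0.0876
7 7 load 0.0905
8 8 source 0.0918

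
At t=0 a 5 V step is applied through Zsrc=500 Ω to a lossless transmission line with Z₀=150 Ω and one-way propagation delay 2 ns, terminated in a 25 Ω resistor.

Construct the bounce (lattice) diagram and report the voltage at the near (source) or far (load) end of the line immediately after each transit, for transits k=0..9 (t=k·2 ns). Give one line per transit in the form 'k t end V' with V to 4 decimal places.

0 0 source 1.1538
1 2 load 0.3297
2 4 source -0.1141
3 6 load 0.2029
4 8 source 0.3736
5 10 load 0.2516
6 12 source 0.1860
7 14 load 0.2329
8 16 source 0.2581
9 18 load 0.2401

Γ_L=-0.714286, Γ_S=0.538462; launch V₁=5·150/650=1.153846
k=0 src: V=1.1538
k=1 load: inc=1.153846, refl=1.153846·-0.714286=-0.8242; V=0.000000+1.153846+-0.824176=0.3297
k=2 src: inc=-0.824176, refl=-0.824176·0.538462=-0.4438; V=1.153846+-0.824176+-0.443787=-0.1141
k=3 load: inc=-0.443787, refl=-0.443787·-0.714286=0.3170; V=0.329670+-0.443787+0.316991=0.2029
k=4 src: inc=0.316991, refl=0.316991·0.538462=0.1707; V=-0.114117+0.316991+0.170687=0.3736
k=5 load: inc=0.170687, refl=0.170687·-0.714286=-0.1219; V=0.202874+0.170687+-0.121920=0.2516
k=6 src: inc=-0.121920, refl=-0.121920·0.538462=-0.0656; V=0.373561+-0.121920+-0.065649=0.1860
k=7 load: inc=-0.065649, refl=-0.065649·-0.714286=0.0469; V=0.251642+-0.065649+0.046892=0.2329
k=8 src: inc=0.046892, refl=0.046892·0.538462=0.0252; V=0.185993+0.046892+0.025250=0.2581
k=9 load: inc=0.025250, refl=0.025250·-0.714286=-0.0180; V=0.232885+0.025250+-0.018035=0.2401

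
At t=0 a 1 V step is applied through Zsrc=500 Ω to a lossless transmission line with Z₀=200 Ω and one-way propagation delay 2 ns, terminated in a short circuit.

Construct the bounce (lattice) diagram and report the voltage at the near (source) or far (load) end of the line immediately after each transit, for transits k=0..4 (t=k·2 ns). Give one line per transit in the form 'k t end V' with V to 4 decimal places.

Γ_L=-1.000000, Γ_S=0.428571; launch V₁=1·200/700=0.285714
k=0 src: V=0.2857
k=1 load: inc=0.285714, refl=0.285714·-1.000000=-0.2857; V=0.000000+0.285714+-0.285714=0.0000
k=2 src: inc=-0.285714, refl=-0.285714·0.428571=-0.1224; V=0.285714+-0.285714+-0.122449=-0.1224
k=3 load: inc=-0.122449, refl=-0.122449·-1.000000=0.1224; V=0.000000+-0.122449+0.122449=0.0000
k=4 src: inc=0.122449, refl=0.122449·0.428571=0.0525; V=-0.122449+0.122449+0.052478=0.0525

0 0 source 0.2857
1 2 load 0.0000
2 4 source -0.1224
3 6 load 0.0000
4 8 source 0.0525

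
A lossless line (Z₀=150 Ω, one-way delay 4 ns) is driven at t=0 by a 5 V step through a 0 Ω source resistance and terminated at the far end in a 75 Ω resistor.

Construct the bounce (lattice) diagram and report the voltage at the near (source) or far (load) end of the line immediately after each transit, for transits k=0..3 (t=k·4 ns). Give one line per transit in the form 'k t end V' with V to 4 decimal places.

0 0 source 5.0000
1 4 load 3.3333
2 8 source 5.0000
3 12 load 4.4444

Γ_L=-0.333333, Γ_S=-1.000000; launch V₁=5·150/150=5.000000
k=0 src: V=5.0000
k=1 load: inc=5.000000, refl=5.000000·-0.333333=-1.6667; V=0.000000+5.000000+-1.666667=3.3333
k=2 src: inc=-1.666667, refl=-1.666667·-1.000000=1.6667; V=5.000000+-1.666667+1.666667=5.0000
k=3 load: inc=1.666667, refl=1.666667·-0.333333=-0.5556; V=3.333333+1.666667+-0.555556=4.4444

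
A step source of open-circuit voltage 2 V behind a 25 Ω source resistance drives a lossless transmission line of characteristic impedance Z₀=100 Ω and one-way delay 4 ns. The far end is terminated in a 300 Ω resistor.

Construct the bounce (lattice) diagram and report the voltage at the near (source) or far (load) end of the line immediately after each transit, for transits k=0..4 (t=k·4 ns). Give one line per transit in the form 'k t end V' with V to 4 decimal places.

Γ_L=0.500000, Γ_S=-0.600000; launch V₁=2·100/125=1.600000
k=0 src: V=1.6000
k=1 load: inc=1.600000, refl=1.600000·0.500000=0.8000; V=0.000000+1.600000+0.800000=2.4000
k=2 src: inc=0.800000, refl=0.800000·-0.600000=-0.4800; V=1.600000+0.800000+-0.480000=1.9200
k=3 load: inc=-0.480000, refl=-0.480000·0.500000=-0.2400; V=2.400000+-0.480000+-0.240000=1.6800
k=4 src: inc=-0.240000, refl=-0.240000·-0.600000=0.1440; V=1.920000+-0.240000+0.144000=1.8240

0 0 source 1.6000
1 4 load 2.4000
2 8 source 1.9200
3 12 load 1.6800
4 16 source 1.8240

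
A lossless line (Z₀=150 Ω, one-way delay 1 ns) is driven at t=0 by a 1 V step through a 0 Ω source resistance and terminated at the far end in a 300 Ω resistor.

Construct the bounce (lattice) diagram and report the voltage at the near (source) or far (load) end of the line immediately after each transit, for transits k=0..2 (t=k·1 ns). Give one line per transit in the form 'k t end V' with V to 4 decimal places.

Γ_L=0.333333, Γ_S=-1.000000; launch V₁=1·150/150=1.000000
k=0 src: V=1.0000
k=1 load: inc=1.000000, refl=1.000000·0.333333=0.3333; V=0.000000+1.000000+0.333333=1.3333
k=2 src: inc=0.333333, refl=0.333333·-1.000000=-0.3333; V=1.000000+0.333333+-0.333333=1.0000

0 0 source 1.0000
1 1 load 1.3333
2 2 source 1.0000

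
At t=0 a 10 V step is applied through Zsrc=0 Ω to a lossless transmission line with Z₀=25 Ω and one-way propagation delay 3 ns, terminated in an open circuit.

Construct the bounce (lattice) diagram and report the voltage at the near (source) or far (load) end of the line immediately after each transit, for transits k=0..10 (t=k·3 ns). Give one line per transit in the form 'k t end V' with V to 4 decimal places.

Γ_L=1.000000, Γ_S=-1.000000; launch V₁=10·25/25=10.000000
k=0 src: V=10.0000
k=1 load: inc=10.000000, refl=10.000000·1.000000=10.0000; V=0.000000+10.000000+10.000000=20.0000
k=2 src: inc=10.000000, refl=10.000000·-1.000000=-10.0000; V=10.000000+10.000000+-10.000000=10.0000
k=3 load: inc=-10.000000, refl=-10.000000·1.000000=-10.0000; V=20.000000+-10.000000+-10.000000=0.0000
k=4 src: inc=-10.000000, refl=-10.000000·-1.000000=10.0000; V=10.000000+-10.000000+10.000000=10.0000
k=5 load: inc=10.000000, refl=10.000000·1.000000=10.0000; V=0.000000+10.000000+10.000000=20.0000
k=6 src: inc=10.000000, refl=10.000000·-1.000000=-10.0000; V=10.000000+10.000000+-10.000000=10.0000
k=7 load: inc=-10.000000, refl=-10.000000·1.000000=-10.0000; V=20.000000+-10.000000+-10.000000=0.0000
k=8 src: inc=-10.000000, refl=-10.000000·-1.000000=10.0000; V=10.000000+-10.000000+10.000000=10.0000
k=9 load: inc=10.000000, refl=10.000000·1.000000=10.0000; V=0.000000+10.000000+10.000000=20.0000
k=10 src: inc=10.000000, refl=10.000000·-1.000000=-10.0000; V=10.000000+10.000000+-10.000000=10.0000

0 0 source 10.0000
1 3 load 20.0000
2 6 source 10.0000
3 9 load 0.0000
4 12 source 10.0000
5 15 load 20.0000
6 18 source 10.0000
7 21 load 0.0000
8 24 source 10.0000
9 27 load 20.0000
10 30 source 10.0000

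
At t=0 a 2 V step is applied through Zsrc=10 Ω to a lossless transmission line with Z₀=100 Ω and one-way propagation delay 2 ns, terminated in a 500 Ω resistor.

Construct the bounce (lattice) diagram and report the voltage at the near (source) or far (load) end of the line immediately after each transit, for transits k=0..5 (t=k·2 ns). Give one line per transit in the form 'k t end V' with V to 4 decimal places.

0 0 source 1.8182
1 2 load 3.0303
2 4 source 2.0386
3 6 load 1.3774
4 8 source 1.9184
5 10 load 2.2790

Γ_L=0.666667, Γ_S=-0.818182; launch V₁=2·100/110=1.818182
k=0 src: V=1.8182
k=1 load: inc=1.818182, refl=1.818182·0.666667=1.2121; V=0.000000+1.818182+1.212121=3.0303
k=2 src: inc=1.212121, refl=1.212121·-0.818182=-0.9917; V=1.818182+1.212121+-0.991736=2.0386
k=3 load: inc=-0.991736, refl=-0.991736·0.666667=-0.6612; V=3.030303+-0.991736+-0.661157=1.3774
k=4 src: inc=-0.661157, refl=-0.661157·-0.818182=0.5409; V=2.038567+-0.661157+0.540947=1.9184
k=5 load: inc=0.540947, refl=0.540947·0.666667=0.3606; V=1.377410+0.540947+0.360631=2.2790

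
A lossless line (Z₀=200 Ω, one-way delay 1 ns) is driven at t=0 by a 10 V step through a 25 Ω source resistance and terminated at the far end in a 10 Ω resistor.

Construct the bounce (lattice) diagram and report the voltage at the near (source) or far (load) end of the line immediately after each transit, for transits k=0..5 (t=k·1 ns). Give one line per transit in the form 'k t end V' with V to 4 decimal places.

Γ_L=-0.904762, Γ_S=-0.777778; launch V₁=10·200/225=8.888889
k=0 src: V=8.8889
k=1 load: inc=8.888889, refl=8.888889·-0.904762=-8.0423; V=0.000000+8.888889+-8.042328=0.8466
k=2 src: inc=-8.042328, refl=-8.042328·-0.777778=6.2551; V=8.888889+-8.042328+6.255144=7.1017
k=3 load: inc=6.255144, refl=6.255144·-0.904762=-5.6594; V=0.846561+6.255144+-5.659416=1.4423
k=4 src: inc=-5.659416, refl=-5.659416·-0.777778=4.4018; V=7.101705+-5.659416+4.401768=5.8441
k=5 load: inc=4.401768, refl=4.401768·-0.904762=-3.9826; V=1.442289+4.401768+-3.982552=1.8615

0 0 source 8.8889
1 1 load 0.8466
2 2 source 7.1017
3 3 load 1.4423
4 4 source 5.8441
5 5 load 1.8615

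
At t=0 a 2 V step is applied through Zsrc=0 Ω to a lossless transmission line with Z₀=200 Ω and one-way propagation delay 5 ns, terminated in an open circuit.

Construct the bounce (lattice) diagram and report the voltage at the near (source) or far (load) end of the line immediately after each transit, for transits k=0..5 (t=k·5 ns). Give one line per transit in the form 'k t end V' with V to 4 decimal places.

0 0 source 2.0000
1 5 load 4.0000
2 10 source 2.0000
3 15 load 0.0000
4 20 source 2.0000
5 25 load 4.0000

Γ_L=1.000000, Γ_S=-1.000000; launch V₁=2·200/200=2.000000
k=0 src: V=2.0000
k=1 load: inc=2.000000, refl=2.000000·1.000000=2.0000; V=0.000000+2.000000+2.000000=4.0000
k=2 src: inc=2.000000, refl=2.000000·-1.000000=-2.0000; V=2.000000+2.000000+-2.000000=2.0000
k=3 load: inc=-2.000000, refl=-2.000000·1.000000=-2.0000; V=4.000000+-2.000000+-2.000000=0.0000
k=4 src: inc=-2.000000, refl=-2.000000·-1.000000=2.0000; V=2.000000+-2.000000+2.000000=2.0000
k=5 load: inc=2.000000, refl=2.000000·1.000000=2.0000; V=0.000000+2.000000+2.000000=4.0000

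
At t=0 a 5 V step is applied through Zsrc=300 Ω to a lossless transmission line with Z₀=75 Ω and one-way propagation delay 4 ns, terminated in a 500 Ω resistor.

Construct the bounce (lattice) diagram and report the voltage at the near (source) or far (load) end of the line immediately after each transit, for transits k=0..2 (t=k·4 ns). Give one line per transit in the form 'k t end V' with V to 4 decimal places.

0 0 source 1.0000
1 4 load 1.7391
2 8 source 2.1826

Γ_L=0.739130, Γ_S=0.600000; launch V₁=5·75/375=1.000000
k=0 src: V=1.0000
k=1 load: inc=1.000000, refl=1.000000·0.739130=0.7391; V=0.000000+1.000000+0.739130=1.7391
k=2 src: inc=0.739130, refl=0.739130·0.600000=0.4435; V=1.000000+0.739130+0.443478=2.1826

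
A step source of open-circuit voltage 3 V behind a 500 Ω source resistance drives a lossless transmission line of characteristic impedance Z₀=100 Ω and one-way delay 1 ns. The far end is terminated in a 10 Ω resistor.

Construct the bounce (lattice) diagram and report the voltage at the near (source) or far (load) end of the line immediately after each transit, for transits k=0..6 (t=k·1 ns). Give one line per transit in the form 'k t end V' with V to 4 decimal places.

Γ_L=-0.818182, Γ_S=0.666667; launch V₁=3·100/600=0.500000
k=0 src: V=0.5000
k=1 load: inc=0.500000, refl=0.500000·-0.818182=-0.4091; V=0.000000+0.500000+-0.409091=0.0909
k=2 src: inc=-0.409091, refl=-0.409091·0.666667=-0.2727; V=0.500000+-0.409091+-0.272727=-0.1818
k=3 load: inc=-0.272727, refl=-0.272727·-0.818182=0.2231; V=0.090909+-0.272727+0.223140=0.0413
k=4 src: inc=0.223140, refl=0.223140·0.666667=0.1488; V=-0.181818+0.223140+0.148760=0.1901
k=5 load: inc=0.148760, refl=0.148760·-0.818182=-0.1217; V=0.041322+0.148760+-0.121713=0.0684
k=6 src: inc=-0.121713, refl=-0.121713·0.666667=-0.0811; V=0.190083+-0.121713+-0.081142=-0.0128

0 0 source 0.5000
1 1 load 0.0909
2 2 source -0.1818
3 3 load 0.0413
4 4 source 0.1901
5 5 load 0.0684
6 6 source -0.0128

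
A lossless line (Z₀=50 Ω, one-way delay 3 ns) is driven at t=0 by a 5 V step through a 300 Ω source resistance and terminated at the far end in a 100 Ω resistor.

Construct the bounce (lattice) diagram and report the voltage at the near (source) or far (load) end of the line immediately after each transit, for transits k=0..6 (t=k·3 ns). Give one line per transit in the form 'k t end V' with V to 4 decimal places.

0 0 source 0.7143
1 3 load 0.9524
2 6 source 1.1224
3 9 load 1.1791
4 12 source 1.2196
5 15 load 1.2331
6 18 source 1.2428

Γ_L=0.333333, Γ_S=0.714286; launch V₁=5·50/350=0.714286
k=0 src: V=0.7143
k=1 load: inc=0.714286, refl=0.714286·0.333333=0.2381; V=0.000000+0.714286+0.238095=0.9524
k=2 src: inc=0.238095, refl=0.238095·0.714286=0.1701; V=0.714286+0.238095+0.170068=1.1224
k=3 load: inc=0.170068, refl=0.170068·0.333333=0.0567; V=0.952381+0.170068+0.056689=1.1791
k=4 src: inc=0.056689, refl=0.056689·0.714286=0.0405; V=1.122449+0.056689+0.040492=1.2196
k=5 load: inc=0.040492, refl=0.040492·0.333333=0.0135; V=1.179138+0.040492+0.013497=1.2331
k=6 src: inc=0.013497, refl=0.013497·0.714286=0.0096; V=1.219631+0.013497+0.009641=1.2428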